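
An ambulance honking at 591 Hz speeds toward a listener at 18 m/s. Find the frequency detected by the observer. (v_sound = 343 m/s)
f_obs = f·v/(v − v_s) = 623.7 Hz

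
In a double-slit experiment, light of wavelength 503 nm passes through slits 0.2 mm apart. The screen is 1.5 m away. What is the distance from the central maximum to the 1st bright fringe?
y = mλL/d = 3.772 mm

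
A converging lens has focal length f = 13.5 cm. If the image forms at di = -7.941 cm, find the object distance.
1/do = 1/f − 1/di → do = 5 cm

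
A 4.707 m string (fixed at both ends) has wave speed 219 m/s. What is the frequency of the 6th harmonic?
fₙ = nv/(2L) = 139.6 Hz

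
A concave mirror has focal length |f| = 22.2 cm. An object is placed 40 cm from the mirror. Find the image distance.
f = +22.2 cm (concave); 1/di = 1/f − 1/do → di = 49.89 cm (real image, in front of mirror)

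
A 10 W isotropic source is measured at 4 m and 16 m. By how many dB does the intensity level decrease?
Δβ = 20·log₁₀(r₂/r₁) = 12.04 dB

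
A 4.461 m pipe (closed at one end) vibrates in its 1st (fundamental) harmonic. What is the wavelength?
λₙ = 4L/n = 17.84 m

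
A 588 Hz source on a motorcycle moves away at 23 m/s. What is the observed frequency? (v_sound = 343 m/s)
f_obs = f·v/(v + v_s) = 551 Hz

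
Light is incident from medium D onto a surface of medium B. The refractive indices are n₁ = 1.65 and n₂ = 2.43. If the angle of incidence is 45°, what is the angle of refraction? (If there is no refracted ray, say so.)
sin θ₂ = (n₁/n₂)·sin θ₁ = 0.4801 → θ₂ = 28.69°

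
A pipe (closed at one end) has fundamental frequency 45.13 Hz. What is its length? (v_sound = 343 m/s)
L = v/(4f₁) = 1.9 m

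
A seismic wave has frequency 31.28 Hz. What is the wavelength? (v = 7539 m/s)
λ = v/f = 241 m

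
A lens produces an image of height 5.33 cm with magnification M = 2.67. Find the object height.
ho = |hi|/|M| = 1.996 cm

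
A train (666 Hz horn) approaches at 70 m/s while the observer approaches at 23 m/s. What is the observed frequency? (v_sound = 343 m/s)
f_obs = f·(v + v_o)/(v − v_s) = 892.9 Hz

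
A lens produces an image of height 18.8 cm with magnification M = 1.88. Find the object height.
ho = |hi|/|M| = 10 cm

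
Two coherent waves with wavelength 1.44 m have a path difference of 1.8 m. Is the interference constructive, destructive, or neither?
neither (partial) — path difference = 1.25λ, neither a whole number of wavelengths nor an odd multiple of λ/2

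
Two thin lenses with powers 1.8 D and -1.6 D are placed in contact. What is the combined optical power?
P_total = P₁ + P₂ = 0.2 D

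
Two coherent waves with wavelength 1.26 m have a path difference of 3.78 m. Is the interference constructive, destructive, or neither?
constructive — path difference = 3λ, a whole number of wavelengths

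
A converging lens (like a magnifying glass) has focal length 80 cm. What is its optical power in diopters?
P = 1/f = 1.25 D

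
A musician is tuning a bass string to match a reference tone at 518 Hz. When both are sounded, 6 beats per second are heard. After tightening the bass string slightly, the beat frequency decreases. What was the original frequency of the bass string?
512 Hz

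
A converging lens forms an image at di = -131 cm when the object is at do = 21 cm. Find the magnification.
M = −di/do = 6.238 (upright image)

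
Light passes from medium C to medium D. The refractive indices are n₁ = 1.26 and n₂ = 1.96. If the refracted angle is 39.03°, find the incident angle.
sin θ₁ = (n₂/n₁)·sin θ₂ → θ₁ = 78.4°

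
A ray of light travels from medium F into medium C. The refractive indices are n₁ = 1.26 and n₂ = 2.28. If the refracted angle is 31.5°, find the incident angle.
sin θ₁ = (n₂/n₁)·sin θ₂ → θ₁ = 70.99°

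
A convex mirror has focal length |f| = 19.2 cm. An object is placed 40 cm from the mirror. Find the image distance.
f = −19.2 cm (convex); 1/di = 1/f − 1/do → di = -12.97 cm (virtual image, behind mirror)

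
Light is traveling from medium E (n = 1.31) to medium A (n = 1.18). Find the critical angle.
θc = arcsin(n₂/n₁) = 64.26°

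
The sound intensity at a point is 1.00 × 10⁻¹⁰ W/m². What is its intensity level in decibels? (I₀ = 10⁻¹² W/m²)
β = 10·log₁₀(I/I₀) = 20 dB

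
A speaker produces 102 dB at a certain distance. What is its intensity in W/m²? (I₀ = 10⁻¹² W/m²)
I = I₀·10^(β/10) = 1.58 × 10⁻² W/m²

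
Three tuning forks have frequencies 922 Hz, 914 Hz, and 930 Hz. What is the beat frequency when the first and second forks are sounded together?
8 Hz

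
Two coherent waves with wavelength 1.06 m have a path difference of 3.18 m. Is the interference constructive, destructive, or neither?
constructive — path difference = 3λ, a whole number of wavelengths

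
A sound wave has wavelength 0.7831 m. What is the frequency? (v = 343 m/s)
f = v/λ = 438 Hz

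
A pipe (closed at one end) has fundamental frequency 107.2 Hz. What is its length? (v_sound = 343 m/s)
L = v/(4f₁) = 0.7999 m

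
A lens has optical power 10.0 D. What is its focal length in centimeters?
f = 1/P = 10 cm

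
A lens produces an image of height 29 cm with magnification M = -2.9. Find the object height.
ho = |hi|/|M| = 10 cm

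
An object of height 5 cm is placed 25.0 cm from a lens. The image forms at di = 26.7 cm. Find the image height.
hi = (-di/do) × ho = -5.34 cm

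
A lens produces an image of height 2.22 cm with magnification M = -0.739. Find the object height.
ho = |hi|/|M| = 3.004 cm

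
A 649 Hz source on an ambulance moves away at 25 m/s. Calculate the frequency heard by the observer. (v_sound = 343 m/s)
f_obs = f·v/(v + v_s) = 604.9 Hz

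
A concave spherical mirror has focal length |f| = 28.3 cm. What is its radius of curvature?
R = 2|f| = 56.6 cm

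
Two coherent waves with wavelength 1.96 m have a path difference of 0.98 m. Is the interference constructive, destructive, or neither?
destructive — path difference = 0.5λ, an odd multiple of λ/2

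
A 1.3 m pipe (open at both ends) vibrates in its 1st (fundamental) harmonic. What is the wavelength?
λₙ = 2L/n = 2.6 m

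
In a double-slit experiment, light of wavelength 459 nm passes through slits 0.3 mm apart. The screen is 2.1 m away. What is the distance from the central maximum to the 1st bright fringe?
y = mλL/d = 3.213 mm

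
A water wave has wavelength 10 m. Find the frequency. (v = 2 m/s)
f = v/λ = 0.2 Hz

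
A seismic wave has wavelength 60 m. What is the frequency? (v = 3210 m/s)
f = v/λ = 53.5 Hz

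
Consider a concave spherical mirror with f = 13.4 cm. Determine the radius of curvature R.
R = 2|f| = 26.8 cm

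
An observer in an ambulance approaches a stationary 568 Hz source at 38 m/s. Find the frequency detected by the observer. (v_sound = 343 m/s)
f_obs = f·(v + v_o)/v = 630.9 Hz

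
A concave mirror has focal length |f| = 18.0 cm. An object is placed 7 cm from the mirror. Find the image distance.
f = +18.0 cm (concave); 1/di = 1/f − 1/do → di = -11.45 cm (virtual image, behind mirror)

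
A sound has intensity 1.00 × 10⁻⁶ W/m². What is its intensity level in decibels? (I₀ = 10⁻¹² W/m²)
β = 10·log₁₀(I/I₀) = 60 dB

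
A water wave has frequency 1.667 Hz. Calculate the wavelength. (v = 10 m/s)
λ = v/f = 5.999 m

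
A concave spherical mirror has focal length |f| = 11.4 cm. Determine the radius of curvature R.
R = 2|f| = 22.8 cm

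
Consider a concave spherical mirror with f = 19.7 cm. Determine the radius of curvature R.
R = 2|f| = 39.4 cm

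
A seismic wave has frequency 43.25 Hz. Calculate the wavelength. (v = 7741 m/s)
λ = v/f = 179 m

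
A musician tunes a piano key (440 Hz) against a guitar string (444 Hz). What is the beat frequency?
4 Hz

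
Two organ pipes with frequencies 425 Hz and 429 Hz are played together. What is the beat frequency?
4 Hz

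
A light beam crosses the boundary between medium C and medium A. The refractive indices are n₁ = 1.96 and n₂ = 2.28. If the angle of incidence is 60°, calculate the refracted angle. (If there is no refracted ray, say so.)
sin θ₂ = (n₁/n₂)·sin θ₁ = 0.7445 → θ₂ = 48.11°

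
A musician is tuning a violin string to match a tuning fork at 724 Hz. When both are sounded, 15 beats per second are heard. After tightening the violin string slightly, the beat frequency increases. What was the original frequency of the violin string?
739 Hz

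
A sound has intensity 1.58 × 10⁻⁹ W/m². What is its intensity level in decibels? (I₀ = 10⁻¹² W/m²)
β = 10·log₁₀(I/I₀) = 31.99 dB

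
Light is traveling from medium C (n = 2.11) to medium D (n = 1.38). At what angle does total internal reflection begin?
θc = arcsin(n₂/n₁) = 40.85°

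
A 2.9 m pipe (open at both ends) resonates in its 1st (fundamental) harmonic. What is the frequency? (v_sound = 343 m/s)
fₙ = nv/(2L) = 59.14 Hz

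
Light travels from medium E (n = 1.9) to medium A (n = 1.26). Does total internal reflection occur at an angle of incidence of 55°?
θc = arcsin(n₂/n₁) = 41.54°; 55° > θc, so yes — total internal reflection.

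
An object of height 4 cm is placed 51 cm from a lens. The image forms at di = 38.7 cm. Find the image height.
hi = (-di/do) × ho = -3.035 cm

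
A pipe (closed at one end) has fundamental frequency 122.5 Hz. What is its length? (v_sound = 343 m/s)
L = v/(4f₁) = 0.7 m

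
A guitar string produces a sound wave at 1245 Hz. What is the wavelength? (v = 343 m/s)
λ = v/f = 0.2755 m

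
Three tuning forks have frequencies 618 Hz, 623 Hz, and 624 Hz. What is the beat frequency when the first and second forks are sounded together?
5 Hz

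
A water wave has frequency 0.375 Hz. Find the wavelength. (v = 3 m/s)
λ = v/f = 8 m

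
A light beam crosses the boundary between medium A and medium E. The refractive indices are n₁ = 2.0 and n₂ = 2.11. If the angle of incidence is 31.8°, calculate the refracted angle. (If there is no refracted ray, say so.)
sin θ₂ = (n₁/n₂)·sin θ₁ = 0.4995 → θ₂ = 29.97°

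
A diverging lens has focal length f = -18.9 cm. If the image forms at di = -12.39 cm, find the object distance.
1/do = 1/f − 1/di → do = 35.97 cm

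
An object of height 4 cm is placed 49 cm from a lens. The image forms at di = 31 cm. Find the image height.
hi = (-di/do) × ho = -2.531 cm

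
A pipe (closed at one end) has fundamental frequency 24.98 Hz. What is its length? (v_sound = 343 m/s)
L = v/(4f₁) = 3.433 m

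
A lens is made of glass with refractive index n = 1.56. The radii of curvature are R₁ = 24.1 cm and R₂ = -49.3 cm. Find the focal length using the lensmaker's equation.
1/f = (n − 1)(1/R₁ − 1/R₂) → f = 28.91 cm (converging lens)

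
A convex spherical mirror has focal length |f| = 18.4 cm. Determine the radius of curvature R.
R = 2|f| = 36.8 cm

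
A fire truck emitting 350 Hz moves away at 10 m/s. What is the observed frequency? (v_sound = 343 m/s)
f_obs = f·v/(v + v_s) = 340.1 Hz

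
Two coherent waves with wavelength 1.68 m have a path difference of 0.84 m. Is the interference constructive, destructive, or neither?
destructive — path difference = 0.5λ, an odd multiple of λ/2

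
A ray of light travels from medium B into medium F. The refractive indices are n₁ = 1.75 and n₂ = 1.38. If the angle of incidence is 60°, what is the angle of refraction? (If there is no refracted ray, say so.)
sin θ₂ = (n₁/n₂)·sin θ₁ = 1.098 > 1, so there is no refracted ray — the light undergoes total internal reflection.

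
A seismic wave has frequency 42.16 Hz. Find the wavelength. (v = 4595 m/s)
λ = v/f = 109 m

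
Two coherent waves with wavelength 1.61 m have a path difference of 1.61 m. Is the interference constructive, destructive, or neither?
constructive — path difference = 1λ, a whole number of wavelengths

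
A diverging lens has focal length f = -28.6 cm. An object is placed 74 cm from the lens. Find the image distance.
1/di = 1/f − 1/do → di = -20.63 cm (virtual image)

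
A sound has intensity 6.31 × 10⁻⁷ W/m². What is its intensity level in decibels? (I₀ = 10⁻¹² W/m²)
β = 10·log₁₀(I/I₀) = 58 dB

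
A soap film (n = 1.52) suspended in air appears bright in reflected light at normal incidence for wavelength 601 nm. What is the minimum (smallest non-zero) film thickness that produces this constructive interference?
2nt = (m − ½)λ with m = 1 → t = (m − ½)λ/(2n) = 98.85 nm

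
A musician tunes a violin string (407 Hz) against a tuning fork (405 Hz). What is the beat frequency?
2 Hz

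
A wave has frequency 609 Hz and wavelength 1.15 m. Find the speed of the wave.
v = fλ = 700.3 m/s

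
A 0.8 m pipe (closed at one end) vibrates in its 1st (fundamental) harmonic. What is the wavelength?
λₙ = 4L/n = 3.2 m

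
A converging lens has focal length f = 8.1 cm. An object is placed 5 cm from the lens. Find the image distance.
1/di = 1/f − 1/do → di = -13.06 cm (virtual image)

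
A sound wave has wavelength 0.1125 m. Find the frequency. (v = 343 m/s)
f = v/λ = 3049 Hz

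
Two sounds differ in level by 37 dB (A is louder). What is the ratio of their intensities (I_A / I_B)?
I_A/I_B = 10^(Δβ/10) = 5012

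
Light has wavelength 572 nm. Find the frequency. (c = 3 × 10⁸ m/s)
f = c/λ = 5.245 × 10¹⁴ Hz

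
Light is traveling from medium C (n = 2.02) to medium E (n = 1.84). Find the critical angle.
θc = arcsin(n₂/n₁) = 65.63°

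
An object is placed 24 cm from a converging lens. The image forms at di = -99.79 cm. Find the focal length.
1/f = 1/do + 1/di → f = 31.6 cm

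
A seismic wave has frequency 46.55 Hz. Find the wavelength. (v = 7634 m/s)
λ = v/f = 164 m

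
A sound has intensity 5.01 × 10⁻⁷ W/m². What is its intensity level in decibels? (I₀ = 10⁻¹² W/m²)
β = 10·log₁₀(I/I₀) = 57 dB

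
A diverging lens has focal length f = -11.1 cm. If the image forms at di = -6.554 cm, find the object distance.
1/do = 1/f − 1/di → do = 16 cm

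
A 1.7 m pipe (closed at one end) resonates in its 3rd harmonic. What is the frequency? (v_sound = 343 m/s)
fₙ = nv/(4L) = 151.3 Hz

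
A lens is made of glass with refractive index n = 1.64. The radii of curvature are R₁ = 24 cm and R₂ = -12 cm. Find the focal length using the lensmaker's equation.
1/f = (n − 1)(1/R₁ − 1/R₂) → f = 12.5 cm (converging lens)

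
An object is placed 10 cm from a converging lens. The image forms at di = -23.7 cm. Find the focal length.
1/f = 1/do + 1/di → f = 17.3 cm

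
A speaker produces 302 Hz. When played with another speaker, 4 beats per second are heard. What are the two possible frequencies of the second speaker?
f₂ = 302 ± 4 Hz → 306 Hz or 298 Hz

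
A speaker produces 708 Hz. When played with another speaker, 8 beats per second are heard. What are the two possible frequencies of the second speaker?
f₂ = 708 ± 8 Hz → 716 Hz or 700 Hz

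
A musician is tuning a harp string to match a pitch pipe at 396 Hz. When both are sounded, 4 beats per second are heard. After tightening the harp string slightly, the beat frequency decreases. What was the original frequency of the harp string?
392 Hz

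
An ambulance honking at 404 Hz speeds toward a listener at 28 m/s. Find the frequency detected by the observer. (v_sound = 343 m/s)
f_obs = f·v/(v − v_s) = 439.9 Hz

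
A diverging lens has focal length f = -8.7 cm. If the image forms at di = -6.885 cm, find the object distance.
1/do = 1/f − 1/di → do = 33 cm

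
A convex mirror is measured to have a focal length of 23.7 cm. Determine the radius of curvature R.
R = 2|f| = 47.4 cm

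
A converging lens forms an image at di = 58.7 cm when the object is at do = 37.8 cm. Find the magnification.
M = −di/do = -1.553 (inverted image)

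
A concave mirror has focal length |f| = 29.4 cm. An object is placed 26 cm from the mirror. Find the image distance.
f = +29.4 cm (concave); 1/di = 1/f − 1/do → di = -224.8 cm (virtual image, behind mirror)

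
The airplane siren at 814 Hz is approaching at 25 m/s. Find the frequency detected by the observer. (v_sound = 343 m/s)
f_obs = f·v/(v − v_s) = 878 Hz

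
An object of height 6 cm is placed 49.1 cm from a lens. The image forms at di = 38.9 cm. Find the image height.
hi = (-di/do) × ho = -4.754 cm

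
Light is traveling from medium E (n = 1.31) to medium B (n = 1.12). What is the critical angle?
θc = arcsin(n₂/n₁) = 58.76°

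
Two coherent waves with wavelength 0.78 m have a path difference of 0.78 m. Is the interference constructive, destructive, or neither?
constructive — path difference = 1λ, a whole number of wavelengths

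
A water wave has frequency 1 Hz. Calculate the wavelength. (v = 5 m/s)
λ = v/f = 5 m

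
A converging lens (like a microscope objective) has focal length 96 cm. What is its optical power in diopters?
P = 1/f = 1.042 D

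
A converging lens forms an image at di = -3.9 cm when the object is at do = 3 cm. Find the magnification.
M = −di/do = 1.3 (upright image)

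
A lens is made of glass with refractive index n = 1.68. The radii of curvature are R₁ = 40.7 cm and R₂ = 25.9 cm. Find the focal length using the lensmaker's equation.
1/f = (n − 1)(1/R₁ − 1/R₂) → f = -104.7 cm (diverging lens)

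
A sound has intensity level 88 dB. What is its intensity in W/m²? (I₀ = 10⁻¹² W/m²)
I = I₀·10^(β/10) = 6.31 × 10⁻⁴ W/m²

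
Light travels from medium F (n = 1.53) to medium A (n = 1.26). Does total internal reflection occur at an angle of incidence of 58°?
θc = arcsin(n₂/n₁) = 55.44°; 58° > θc, so yes — total internal reflection.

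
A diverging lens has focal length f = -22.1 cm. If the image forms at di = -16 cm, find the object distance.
1/do = 1/f − 1/di → do = 57.97 cm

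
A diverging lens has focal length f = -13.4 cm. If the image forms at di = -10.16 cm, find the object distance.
1/do = 1/f − 1/di → do = 42.02 cm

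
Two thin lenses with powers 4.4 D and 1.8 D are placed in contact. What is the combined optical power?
P_total = P₁ + P₂ = 6.2 D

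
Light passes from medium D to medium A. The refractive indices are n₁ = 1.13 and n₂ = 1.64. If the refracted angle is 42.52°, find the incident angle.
sin θ₁ = (n₂/n₁)·sin θ₂ → θ₁ = 78.78°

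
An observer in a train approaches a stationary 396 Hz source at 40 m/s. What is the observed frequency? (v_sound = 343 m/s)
f_obs = f·(v + v_o)/v = 442.2 Hz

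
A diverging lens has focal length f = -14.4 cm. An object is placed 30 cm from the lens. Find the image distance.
1/di = 1/f − 1/do → di = -9.73 cm (virtual image)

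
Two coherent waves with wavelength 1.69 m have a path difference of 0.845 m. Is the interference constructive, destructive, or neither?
destructive — path difference = 0.5λ, an odd multiple of λ/2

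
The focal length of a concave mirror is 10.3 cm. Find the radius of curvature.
R = 2|f| = 20.6 cm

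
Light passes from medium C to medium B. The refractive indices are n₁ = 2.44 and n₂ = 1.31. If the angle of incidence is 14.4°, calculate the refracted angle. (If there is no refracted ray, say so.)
sin θ₂ = (n₁/n₂)·sin θ₁ = 0.4632 → θ₂ = 27.59°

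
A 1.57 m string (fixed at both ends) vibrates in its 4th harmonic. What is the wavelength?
λₙ = 2L/n = 0.785 m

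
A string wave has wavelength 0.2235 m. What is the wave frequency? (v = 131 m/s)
f = v/λ = 586.1 Hz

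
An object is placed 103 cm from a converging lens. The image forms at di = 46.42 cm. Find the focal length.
1/f = 1/do + 1/di → f = 32 cm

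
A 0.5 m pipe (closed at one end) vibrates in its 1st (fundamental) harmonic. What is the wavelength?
λₙ = 4L/n = 2 m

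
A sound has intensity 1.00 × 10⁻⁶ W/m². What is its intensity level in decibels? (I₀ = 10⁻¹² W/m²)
β = 10·log₁₀(I/I₀) = 60 dB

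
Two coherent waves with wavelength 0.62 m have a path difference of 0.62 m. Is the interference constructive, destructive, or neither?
constructive — path difference = 1λ, a whole number of wavelengths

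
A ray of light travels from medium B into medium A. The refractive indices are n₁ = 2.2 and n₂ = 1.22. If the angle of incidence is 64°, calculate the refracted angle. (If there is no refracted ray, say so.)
sin θ₂ = (n₁/n₂)·sin θ₁ = 1.621 > 1, so there is no refracted ray — the light undergoes total internal reflection.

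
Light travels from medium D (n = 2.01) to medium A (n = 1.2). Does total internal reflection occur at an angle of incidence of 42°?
θc = arcsin(n₂/n₁) = 36.66°; 42° > θc, so yes — total internal reflection.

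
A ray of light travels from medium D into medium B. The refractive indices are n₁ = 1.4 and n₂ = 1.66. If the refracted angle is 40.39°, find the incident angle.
sin θ₁ = (n₂/n₁)·sin θ₂ → θ₁ = 50.2°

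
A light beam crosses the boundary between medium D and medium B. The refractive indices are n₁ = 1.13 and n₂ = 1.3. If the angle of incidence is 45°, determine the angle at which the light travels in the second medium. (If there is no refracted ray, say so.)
sin θ₂ = (n₁/n₂)·sin θ₁ = 0.6146 → θ₂ = 37.93°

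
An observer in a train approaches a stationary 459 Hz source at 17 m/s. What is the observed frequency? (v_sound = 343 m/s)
f_obs = f·(v + v_o)/v = 481.7 Hz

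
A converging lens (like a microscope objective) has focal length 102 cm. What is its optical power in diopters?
P = 1/f = 0.9804 D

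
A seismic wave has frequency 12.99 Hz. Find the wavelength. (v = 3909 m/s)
λ = v/f = 300.9 m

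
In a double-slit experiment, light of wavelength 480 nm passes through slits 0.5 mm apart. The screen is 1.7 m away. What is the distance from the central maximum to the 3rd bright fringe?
y = mλL/d = 4.896 mm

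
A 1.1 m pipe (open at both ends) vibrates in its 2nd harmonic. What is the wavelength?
λₙ = 2L/n = 1.1 m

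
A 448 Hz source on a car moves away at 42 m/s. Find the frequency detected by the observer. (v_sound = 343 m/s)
f_obs = f·v/(v + v_s) = 399.1 Hz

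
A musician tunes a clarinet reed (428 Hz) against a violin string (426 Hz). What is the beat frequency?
2 Hz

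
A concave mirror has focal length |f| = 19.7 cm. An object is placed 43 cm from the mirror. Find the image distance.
f = +19.7 cm (concave); 1/di = 1/f − 1/do → di = 36.36 cm (real image, in front of mirror)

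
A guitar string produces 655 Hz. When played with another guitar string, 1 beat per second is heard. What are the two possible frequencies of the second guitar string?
f₂ = 655 ± 1 Hz → 656 Hz or 654 Hz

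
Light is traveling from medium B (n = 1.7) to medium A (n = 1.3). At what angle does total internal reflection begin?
θc = arcsin(n₂/n₁) = 49.88°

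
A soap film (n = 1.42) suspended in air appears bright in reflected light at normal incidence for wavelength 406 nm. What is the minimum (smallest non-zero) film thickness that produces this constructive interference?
2nt = (m − ½)λ with m = 1 → t = (m − ½)λ/(2n) = 71.48 nm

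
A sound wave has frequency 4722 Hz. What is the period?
T = 1/f = 2.118 × 10⁻⁴ s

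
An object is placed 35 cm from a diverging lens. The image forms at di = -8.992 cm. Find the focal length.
1/f = 1/do + 1/di → f = -12.1 cm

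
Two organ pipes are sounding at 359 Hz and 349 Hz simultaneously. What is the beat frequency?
10 Hz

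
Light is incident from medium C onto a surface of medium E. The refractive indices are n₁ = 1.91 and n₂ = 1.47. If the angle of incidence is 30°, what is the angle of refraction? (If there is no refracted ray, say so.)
sin θ₂ = (n₁/n₂)·sin θ₁ = 0.6497 → θ₂ = 40.52°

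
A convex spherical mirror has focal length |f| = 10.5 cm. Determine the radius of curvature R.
R = 2|f| = 21 cm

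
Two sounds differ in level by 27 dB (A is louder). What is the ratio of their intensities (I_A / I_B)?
I_A/I_B = 10^(Δβ/10) = 501.2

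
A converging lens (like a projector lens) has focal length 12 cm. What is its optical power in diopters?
P = 1/f = 8.333 D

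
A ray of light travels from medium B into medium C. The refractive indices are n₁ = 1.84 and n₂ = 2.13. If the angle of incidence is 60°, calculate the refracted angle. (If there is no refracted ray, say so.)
sin θ₂ = (n₁/n₂)·sin θ₁ = 0.7481 → θ₂ = 48.43°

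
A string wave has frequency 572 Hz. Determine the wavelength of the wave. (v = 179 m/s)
λ = v/f = 0.3129 m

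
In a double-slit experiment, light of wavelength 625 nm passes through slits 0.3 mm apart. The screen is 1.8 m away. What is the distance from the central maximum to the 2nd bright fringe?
y = mλL/d = 7.5 mm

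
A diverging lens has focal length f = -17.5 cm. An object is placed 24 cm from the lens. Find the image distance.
1/di = 1/f − 1/do → di = -10.12 cm (virtual image)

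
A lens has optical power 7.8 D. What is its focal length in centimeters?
f = 1/P = 12.82 cm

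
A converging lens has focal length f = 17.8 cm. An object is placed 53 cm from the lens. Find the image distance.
1/di = 1/f − 1/do → di = 26.8 cm (real image)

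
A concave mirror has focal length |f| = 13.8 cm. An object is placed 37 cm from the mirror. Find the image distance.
f = +13.8 cm (concave); 1/di = 1/f − 1/do → di = 22.01 cm (real image, in front of mirror)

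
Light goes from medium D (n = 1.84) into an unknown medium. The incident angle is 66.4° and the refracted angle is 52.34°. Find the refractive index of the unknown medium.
n₂ = n₁·sin θ₁ / sin θ₂ = 2.13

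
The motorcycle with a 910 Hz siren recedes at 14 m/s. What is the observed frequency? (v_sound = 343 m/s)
f_obs = f·v/(v + v_s) = 874.3 Hz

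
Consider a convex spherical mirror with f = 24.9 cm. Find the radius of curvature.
R = 2|f| = 49.8 cm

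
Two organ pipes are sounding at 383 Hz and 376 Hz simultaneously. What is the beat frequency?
7 Hz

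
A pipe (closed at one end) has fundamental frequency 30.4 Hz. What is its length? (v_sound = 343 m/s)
L = v/(4f₁) = 2.821 m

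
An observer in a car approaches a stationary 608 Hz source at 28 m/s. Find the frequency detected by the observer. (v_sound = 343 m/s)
f_obs = f·(v + v_o)/v = 657.6 Hz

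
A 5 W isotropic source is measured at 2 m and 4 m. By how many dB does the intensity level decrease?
Δβ = 20·log₁₀(r₂/r₁) = 6.021 dB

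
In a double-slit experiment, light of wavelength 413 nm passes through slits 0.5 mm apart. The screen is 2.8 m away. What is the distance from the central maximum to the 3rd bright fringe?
y = mλL/d = 6.938 mm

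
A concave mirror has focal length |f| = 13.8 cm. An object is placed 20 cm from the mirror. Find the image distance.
f = +13.8 cm (concave); 1/di = 1/f − 1/do → di = 44.52 cm (real image, in front of mirror)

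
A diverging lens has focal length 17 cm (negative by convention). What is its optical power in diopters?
P = 1/f = -5.882 D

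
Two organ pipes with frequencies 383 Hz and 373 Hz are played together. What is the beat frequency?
10 Hz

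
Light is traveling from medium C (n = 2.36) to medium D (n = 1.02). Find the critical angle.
θc = arcsin(n₂/n₁) = 25.61°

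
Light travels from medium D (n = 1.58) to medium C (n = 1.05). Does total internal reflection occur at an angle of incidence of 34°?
θc = arcsin(n₂/n₁) = 41.65°; 34° < θc, so no — the ray refracts.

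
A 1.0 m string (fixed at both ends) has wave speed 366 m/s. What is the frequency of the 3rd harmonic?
fₙ = nv/(2L) = 549 Hz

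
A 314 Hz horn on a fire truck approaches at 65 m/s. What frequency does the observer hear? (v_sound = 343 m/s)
f_obs = f·v/(v − v_s) = 387.4 Hz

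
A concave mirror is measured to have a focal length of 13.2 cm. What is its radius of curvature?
R = 2|f| = 26.4 cm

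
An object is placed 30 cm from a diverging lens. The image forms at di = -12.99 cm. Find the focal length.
1/f = 1/do + 1/di → f = -22.91 cm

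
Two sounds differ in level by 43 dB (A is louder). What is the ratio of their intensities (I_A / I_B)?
I_A/I_B = 10^(Δβ/10) = 19950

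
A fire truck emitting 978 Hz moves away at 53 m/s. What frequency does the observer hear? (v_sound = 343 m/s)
f_obs = f·v/(v + v_s) = 847.1 Hz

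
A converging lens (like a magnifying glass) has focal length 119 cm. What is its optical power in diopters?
P = 1/f = 0.8403 D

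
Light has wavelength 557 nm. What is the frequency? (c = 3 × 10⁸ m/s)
f = c/λ = 5.386 × 10¹⁴ Hz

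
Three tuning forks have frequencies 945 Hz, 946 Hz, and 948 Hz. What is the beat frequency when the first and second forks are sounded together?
1 Hz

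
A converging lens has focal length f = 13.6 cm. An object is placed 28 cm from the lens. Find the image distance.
1/di = 1/f − 1/do → di = 26.44 cm (real image)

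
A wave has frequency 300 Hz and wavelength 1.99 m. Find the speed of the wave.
v = fλ = 597 m/s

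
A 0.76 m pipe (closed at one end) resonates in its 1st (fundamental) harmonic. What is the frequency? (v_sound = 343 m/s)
fₙ = nv/(4L) = 112.8 Hz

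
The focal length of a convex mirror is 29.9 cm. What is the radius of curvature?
R = 2|f| = 59.8 cm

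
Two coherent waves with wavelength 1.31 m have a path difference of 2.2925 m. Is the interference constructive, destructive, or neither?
neither (partial) — path difference = 1.75λ, neither a whole number of wavelengths nor an odd multiple of λ/2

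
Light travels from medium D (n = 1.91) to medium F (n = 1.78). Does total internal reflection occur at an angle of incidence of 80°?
θc = arcsin(n₂/n₁) = 68.74°; 80° > θc, so yes — total internal reflection.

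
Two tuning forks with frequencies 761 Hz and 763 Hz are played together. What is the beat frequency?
2 Hz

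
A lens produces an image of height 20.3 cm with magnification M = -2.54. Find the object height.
ho = |hi|/|M| = 7.992 cm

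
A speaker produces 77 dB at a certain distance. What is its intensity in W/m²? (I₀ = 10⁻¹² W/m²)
I = I₀·10^(β/10) = 5.01 × 10⁻⁵ W/m²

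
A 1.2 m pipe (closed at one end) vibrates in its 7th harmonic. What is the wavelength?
λₙ = 4L/n = 0.6857 m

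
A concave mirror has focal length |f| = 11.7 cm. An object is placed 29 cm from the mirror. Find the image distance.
f = +11.7 cm (concave); 1/di = 1/f − 1/do → di = 19.61 cm (real image, in front of mirror)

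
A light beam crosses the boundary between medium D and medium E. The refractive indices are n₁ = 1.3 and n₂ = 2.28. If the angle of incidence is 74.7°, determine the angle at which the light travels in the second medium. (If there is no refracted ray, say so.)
sin θ₂ = (n₁/n₂)·sin θ₁ = 0.55 → θ₂ = 33.36°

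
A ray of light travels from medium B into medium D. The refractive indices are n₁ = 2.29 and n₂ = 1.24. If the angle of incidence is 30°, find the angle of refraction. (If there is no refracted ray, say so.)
sin θ₂ = (n₁/n₂)·sin θ₁ = 0.9234 → θ₂ = 67.43°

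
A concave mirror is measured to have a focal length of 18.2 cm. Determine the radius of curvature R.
R = 2|f| = 36.4 cm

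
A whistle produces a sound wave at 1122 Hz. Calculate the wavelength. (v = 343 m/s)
λ = v/f = 0.3057 m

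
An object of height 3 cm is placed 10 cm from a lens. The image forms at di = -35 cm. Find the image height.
hi = (-di/do) × ho = 10.5 cm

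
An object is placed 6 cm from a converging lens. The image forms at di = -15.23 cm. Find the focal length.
1/f = 1/do + 1/di → f = 9.9 cm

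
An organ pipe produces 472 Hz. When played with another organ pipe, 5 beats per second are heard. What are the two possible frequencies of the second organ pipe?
f₂ = 472 ± 5 Hz → 477 Hz or 467 Hz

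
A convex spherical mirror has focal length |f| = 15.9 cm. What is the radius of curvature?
R = 2|f| = 31.8 cm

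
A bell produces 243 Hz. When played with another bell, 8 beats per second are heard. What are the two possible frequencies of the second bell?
f₂ = 243 ± 8 Hz → 251 Hz or 235 Hz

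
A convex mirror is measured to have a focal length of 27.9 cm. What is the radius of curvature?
R = 2|f| = 55.8 cm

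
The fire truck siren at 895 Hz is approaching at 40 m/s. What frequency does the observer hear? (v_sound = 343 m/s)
f_obs = f·v/(v − v_s) = 1013 Hz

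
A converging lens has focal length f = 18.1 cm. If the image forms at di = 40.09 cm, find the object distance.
1/do = 1/f − 1/di → do = 33 cm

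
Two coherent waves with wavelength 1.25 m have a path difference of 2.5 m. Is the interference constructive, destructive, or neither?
constructive — path difference = 2λ, a whole number of wavelengths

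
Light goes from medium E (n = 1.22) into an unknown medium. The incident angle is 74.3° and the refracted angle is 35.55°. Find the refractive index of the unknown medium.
n₂ = n₁·sin θ₁ / sin θ₂ = 2.02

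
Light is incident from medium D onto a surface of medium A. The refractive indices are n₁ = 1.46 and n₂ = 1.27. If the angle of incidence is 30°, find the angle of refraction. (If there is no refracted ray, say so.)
sin θ₂ = (n₁/n₂)·sin θ₁ = 0.5748 → θ₂ = 35.09°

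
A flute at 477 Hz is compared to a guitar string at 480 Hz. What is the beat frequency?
3 Hz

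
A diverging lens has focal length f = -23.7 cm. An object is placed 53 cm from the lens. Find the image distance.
1/di = 1/f − 1/do → di = -16.38 cm (virtual image)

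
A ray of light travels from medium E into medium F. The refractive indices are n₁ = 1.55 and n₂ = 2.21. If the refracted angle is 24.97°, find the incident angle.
sin θ₁ = (n₂/n₁)·sin θ₂ → θ₁ = 37.01°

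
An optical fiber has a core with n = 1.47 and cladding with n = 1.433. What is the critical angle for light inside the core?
θc = arcsin(n_cladding/n_core) = 77.12°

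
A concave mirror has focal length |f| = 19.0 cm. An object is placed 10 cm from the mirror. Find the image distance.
f = +19.0 cm (concave); 1/di = 1/f − 1/do → di = -21.11 cm (virtual image, behind mirror)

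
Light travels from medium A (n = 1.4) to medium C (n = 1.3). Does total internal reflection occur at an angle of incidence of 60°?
θc = arcsin(n₂/n₁) = 68.21°; 60° < θc, so no — the ray refracts.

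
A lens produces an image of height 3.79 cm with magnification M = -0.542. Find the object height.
ho = |hi|/|M| = 6.993 cm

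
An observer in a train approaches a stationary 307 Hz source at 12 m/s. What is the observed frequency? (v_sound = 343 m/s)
f_obs = f·(v + v_o)/v = 317.7 Hz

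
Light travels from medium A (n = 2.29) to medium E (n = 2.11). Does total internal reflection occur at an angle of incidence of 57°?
θc = arcsin(n₂/n₁) = 67.13°; 57° < θc, so no — the ray refracts.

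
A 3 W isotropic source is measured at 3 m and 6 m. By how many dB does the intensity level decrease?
Δβ = 20·log₁₀(r₂/r₁) = 6.021 dB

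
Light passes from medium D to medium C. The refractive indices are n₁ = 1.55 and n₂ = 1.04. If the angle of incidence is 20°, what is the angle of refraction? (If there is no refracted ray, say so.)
sin θ₂ = (n₁/n₂)·sin θ₁ = 0.5097 → θ₂ = 30.65°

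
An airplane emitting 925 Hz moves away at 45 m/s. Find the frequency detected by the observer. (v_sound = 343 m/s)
f_obs = f·v/(v + v_s) = 817.7 Hz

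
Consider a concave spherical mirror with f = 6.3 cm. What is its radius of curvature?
R = 2|f| = 12.6 cm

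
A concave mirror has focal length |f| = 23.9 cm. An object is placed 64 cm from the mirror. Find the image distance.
f = +23.9 cm (concave); 1/di = 1/f − 1/do → di = 38.14 cm (real image, in front of mirror)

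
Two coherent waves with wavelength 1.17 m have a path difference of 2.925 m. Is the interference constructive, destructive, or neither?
destructive — path difference = 2.5λ, an odd multiple of λ/2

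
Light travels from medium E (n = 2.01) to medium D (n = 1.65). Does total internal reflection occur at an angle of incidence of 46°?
θc = arcsin(n₂/n₁) = 55.17°; 46° < θc, so no — the ray refracts.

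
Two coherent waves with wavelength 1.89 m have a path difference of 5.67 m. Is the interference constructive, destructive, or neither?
constructive — path difference = 3λ, a whole number of wavelengths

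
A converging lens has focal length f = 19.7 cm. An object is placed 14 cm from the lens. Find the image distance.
1/di = 1/f − 1/do → di = -48.39 cm (virtual image)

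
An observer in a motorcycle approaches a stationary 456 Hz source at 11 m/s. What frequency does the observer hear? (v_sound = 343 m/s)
f_obs = f·(v + v_o)/v = 470.6 Hz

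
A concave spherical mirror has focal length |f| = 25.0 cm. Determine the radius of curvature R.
R = 2|f| = 50 cm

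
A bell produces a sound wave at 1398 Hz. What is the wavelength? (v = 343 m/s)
λ = v/f = 0.2454 m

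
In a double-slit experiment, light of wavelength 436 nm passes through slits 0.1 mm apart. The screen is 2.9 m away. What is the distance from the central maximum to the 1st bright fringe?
y = mλL/d = 12.64 mm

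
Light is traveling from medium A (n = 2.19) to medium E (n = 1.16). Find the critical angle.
θc = arcsin(n₂/n₁) = 31.98°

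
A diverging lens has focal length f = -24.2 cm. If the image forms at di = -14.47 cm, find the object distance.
1/do = 1/f − 1/di → do = 35.99 cm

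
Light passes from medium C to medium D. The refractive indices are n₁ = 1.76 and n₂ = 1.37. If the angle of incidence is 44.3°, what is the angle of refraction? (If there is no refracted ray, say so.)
sin θ₂ = (n₁/n₂)·sin θ₁ = 0.8972 → θ₂ = 63.8°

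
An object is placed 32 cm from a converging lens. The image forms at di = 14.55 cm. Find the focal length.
1/f = 1/do + 1/di → f = 10 cm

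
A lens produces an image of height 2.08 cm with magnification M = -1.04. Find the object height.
ho = |hi|/|M| = 2 cm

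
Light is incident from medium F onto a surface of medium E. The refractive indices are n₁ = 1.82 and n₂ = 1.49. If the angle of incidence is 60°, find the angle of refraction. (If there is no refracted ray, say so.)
sin θ₂ = (n₁/n₂)·sin θ₁ = 1.058 > 1, so there is no refracted ray — the light undergoes total internal reflection.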